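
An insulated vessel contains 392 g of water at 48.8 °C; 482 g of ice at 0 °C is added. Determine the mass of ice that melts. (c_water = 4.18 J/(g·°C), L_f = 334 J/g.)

Water can give up m c ΔT = 392·4.18·48.8 = 79962 J before reaching 0 °C.
Fully melting the ice requires m_ice L_f = 482·334 = 160988 J.
Since 79962 < 160988 J, not all the ice melts; equilibrium is at 0 °C.
Mass melted = 79962/334 ≈ 239.4 g.

m_melted ≈ 239 g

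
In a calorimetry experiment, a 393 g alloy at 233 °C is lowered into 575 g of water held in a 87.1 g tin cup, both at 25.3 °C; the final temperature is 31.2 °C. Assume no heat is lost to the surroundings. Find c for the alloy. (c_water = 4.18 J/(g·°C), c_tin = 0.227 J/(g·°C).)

Setting the total heat transfer to zero:
393·c·(31.2 − 233) + 575·4.18·(31.2 − 25.3) + 87.1·0.227·(31.2 − 25.3) = 0
-79307 c = -14297
c = -14297/-79307 ≈ 0.1803 J/(g·°C)

c ≈ 0.18 J/(g·°C)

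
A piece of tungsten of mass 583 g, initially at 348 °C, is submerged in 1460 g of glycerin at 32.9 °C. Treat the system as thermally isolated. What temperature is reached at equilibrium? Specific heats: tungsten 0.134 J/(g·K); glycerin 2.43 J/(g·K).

T_f ≈ 39.7 °C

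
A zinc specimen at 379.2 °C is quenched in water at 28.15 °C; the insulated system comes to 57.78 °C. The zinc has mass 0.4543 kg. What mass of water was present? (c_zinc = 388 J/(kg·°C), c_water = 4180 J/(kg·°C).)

Heat gained plus heat lost sum to zero:
0.4543×388×(57.78 − 379.2) + m×4180×(57.78 − 28.15) = 0
123853 m = 56656
m = 56656/123853 ≈ 0.4574 kg

m ≈ 0.457 kg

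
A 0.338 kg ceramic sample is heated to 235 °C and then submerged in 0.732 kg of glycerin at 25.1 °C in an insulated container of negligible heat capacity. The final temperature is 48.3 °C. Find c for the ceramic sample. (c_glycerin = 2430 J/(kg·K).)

c ≈ 654 J/(kg·K)

m_s c (T_s − T_f) = m_glycerin c_glycerin (T_f − T_0):
0.338×c×(235 − 48.3) = 0.732×2430×(48.3 − 25.1)
63.1 c = 41267  ⇒  c ≈ 653.9 J/(kg·K)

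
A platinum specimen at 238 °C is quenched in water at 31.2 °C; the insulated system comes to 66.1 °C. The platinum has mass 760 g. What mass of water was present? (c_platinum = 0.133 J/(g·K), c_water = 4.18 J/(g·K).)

m ≈ 119 g

|Q_platinum| = |Q_water|:
760·0.133·(238 − 66.1) = m·4.18·(66.1 − 31.2)
145.88 m = 17376  ⇒  m ≈ 119.1 g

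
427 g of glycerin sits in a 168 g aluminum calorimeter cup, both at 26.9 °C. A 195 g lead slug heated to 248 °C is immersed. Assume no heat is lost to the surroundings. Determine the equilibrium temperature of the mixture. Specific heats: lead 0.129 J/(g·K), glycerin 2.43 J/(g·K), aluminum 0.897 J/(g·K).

T_f ≈ 31.5 °C

Setting the total heat transfer to zero:
195*0.129*(T − 248) + 427*2.43*(T − 26.9) + 168*0.897*(T − 26.9) = 0
(25.16 + 1037.6 + 150.7) T = 25.16*248 + 1037.6*26.9 + 150.7*26.9
T ≈ 31.48 °C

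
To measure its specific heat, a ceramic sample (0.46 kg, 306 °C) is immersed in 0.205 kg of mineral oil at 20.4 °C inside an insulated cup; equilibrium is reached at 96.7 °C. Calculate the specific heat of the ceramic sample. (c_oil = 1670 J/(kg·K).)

c ≈ 271 J/(kg·K)

Taking heat into each body as positive, Σ m c ΔT = 0:
0.46·c·(96.7 − 306) + 0.205·1670·(96.7 − 20.4) = 0
-96.28 c = -26121
c = -26121/-96.28 ≈ 271.3 J/(kg·K)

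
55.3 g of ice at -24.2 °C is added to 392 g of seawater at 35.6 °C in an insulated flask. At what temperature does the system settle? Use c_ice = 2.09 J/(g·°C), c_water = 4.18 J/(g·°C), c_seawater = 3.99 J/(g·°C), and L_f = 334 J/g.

Energy conservation, ΣQ = 0:
warm ice to 0 °C: 55.3×2.09×(0 − (-24.2)) = 2797
  melt ice: 55.3×334 = 18470
  meltwater 0→T: 55.3×4.18×T = 231.15 T
  seawater cools: 392×3.99×(T − 35.6) = 1564.1(T − 35.6)
1795.2 T = 55681 − 21267 = 34414
T ≈ 19.17 °C (positive, so assuming full melt was valid).

T_f ≈ 19.2 °C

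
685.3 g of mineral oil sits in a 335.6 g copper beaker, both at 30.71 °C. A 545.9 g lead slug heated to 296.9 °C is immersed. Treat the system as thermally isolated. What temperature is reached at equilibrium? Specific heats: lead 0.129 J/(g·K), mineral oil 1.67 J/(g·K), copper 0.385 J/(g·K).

Taking heat into each body as positive, Σ m c ΔT = 0:
545.9*0.129*(T − 296.9) + 685.3*1.67*(T − 30.71) + 335.6*0.385*(T − 30.71) = 0
70.42(T − 296.9) + 1144.5(T − 30.71) + 129.21(T − 30.71) = 0
1344.1 T = 60022
T = 60022 / 1344.1 = 44.7 °C

T_f ≈ 44.7 °C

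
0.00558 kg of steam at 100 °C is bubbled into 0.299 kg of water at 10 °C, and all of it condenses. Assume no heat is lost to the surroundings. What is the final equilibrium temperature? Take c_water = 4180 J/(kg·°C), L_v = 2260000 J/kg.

T_f ≈ 21.6 °C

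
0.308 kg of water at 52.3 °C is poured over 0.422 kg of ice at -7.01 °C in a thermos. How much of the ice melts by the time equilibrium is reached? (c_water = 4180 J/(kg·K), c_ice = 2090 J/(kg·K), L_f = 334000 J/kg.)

m_melted ≈ 0.183 kg

Water can give up m c ΔT = 0.308·4180·52.3 = 67333 J before reaching 0 °C.
Warming the ice to 0 °C takes 0.422·2090·7.01 = 6182.7 J, leaving 61150 J for melting.
Melting all 0.422 kg of ice would need 0.422·334000 = 140948 J.
61150 J < 140948 J, so only part of the ice melts and the system sits at 0 °C.
Mass melted = 61150/334000 ≈ 0.1831 kg.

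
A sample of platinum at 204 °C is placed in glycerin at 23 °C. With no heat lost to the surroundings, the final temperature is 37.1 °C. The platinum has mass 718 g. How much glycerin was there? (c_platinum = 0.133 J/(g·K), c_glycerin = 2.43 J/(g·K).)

m ≈ 465 g

Heat lost by the platinum = heat gained by the glycerin:
718×0.133×(204 − 37.1) = m×2.43×(37.1 − 23)
34.26 m = 15938  ⇒  m ≈ 465.2 g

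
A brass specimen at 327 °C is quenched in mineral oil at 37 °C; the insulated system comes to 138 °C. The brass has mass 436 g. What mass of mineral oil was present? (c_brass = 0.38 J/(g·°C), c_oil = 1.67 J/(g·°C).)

m ≈ 186 g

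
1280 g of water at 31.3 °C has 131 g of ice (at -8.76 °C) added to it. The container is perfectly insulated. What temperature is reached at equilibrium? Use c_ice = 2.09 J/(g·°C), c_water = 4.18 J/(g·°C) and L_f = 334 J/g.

Energy balance with sensible and latent terms:
warm ice to 0 °C: 131×2.09×(0 − (-8.76)) = 2398.4; fusion: m_ice L_f = 131×334 = 43754; warm the meltwater: 547.58 T; water cools: 1280×4.18×(T − 31.3) = 5350.4(T − 31.3)
5898 T = 167468 − 46152 = 121315
T ≈ 20.57 °C (positive, so assuming full melt was valid).

T_f ≈ 20.6 °C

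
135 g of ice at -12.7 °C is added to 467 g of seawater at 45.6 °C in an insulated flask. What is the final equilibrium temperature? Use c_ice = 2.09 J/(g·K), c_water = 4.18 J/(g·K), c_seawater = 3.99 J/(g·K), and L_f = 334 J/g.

T_f ≈ 15.0 °C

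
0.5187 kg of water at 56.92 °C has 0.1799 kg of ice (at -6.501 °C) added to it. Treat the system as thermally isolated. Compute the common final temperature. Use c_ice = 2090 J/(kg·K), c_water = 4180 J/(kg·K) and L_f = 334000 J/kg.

T_f ≈ 20.8 °C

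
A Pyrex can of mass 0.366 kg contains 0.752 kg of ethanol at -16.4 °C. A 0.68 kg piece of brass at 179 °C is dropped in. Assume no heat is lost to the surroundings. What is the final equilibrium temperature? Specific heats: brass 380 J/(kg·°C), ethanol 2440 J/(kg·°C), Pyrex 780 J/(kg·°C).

T_f ≈ 4.8 °C

Conservation of energy gives ΣQ = 0:
0.68·380·(T − 179) + 0.752·2440·(T − (-16.4)) + 0.366·780·(T − (-16.4)) = 0
(258.4 + 1834.9 + 285.48) T = 258.4·179 + 1834.9·(-16.4) + 285.48·(-16.4)
T = 11480 / 2378.8 = 4.83 °C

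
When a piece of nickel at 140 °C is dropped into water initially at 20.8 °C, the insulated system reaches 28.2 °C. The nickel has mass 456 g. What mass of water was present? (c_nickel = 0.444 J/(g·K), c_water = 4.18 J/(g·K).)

m ≈ 732 g

Energy conservation, ΣQ = 0:
456×0.444×(28.2 − 140) + m×4.18×(28.2 − 20.8) = 0
30.93 m = 22635
m = 22635/30.93 ≈ 731.8 g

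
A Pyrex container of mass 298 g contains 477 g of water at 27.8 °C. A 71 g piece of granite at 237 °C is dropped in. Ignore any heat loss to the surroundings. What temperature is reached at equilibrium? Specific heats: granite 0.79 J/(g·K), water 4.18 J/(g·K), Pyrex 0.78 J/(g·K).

T_f ≈ 32.9 °C

Conservation of energy gives ΣQ = 0:
71*0.79*(T − 237) + 477*4.18*(T − 27.8) + 298*0.78*(T − 27.8) = 0
(56.09 + 1993.9 + 232.44) T = 56.09*237 + 1993.9*27.8 + 232.44*27.8
T = 75184/2282.4 ≈ 32.94 °C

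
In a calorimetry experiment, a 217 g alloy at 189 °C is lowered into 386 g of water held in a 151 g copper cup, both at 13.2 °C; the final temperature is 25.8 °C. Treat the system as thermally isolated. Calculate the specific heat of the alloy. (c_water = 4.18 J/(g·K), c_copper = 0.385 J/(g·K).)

c ≈ 0.595 J/(g·K)

Heat gained plus heat lost sum to zero:
217×c×(25.8 − 189) + 386×4.18×(25.8 − 13.2) + 151×0.385×(25.8 − 13.2) = 0
-35414 c = -21062
c = -21062/-35414 ≈ 0.5947 J/(g·K)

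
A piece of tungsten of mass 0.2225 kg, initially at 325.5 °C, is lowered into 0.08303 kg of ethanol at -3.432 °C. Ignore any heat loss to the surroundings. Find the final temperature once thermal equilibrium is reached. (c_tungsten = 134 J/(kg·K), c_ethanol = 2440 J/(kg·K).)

T_f ≈ 38.8 °C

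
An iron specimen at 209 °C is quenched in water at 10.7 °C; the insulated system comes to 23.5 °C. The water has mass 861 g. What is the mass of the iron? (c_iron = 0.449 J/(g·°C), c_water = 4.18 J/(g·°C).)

Heat lost by the iron = heat gained by the water:
m×0.449×(209 − 23.5) = 861×4.18×(23.5 − 10.7)
83.29 m = 46067  ⇒  m ≈ 553.1 g

m ≈ 553 g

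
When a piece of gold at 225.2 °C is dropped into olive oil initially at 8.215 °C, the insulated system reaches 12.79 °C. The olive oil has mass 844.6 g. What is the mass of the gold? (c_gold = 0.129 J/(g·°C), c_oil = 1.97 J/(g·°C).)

m ≈ 278 g

|Q_gold| = |Q_oil|:
m·0.129·(225.2 − 12.79) = 844.6·1.97·(12.79 − 8.215)
27.4 m = 7612.2  ⇒  m ≈ 277.8 g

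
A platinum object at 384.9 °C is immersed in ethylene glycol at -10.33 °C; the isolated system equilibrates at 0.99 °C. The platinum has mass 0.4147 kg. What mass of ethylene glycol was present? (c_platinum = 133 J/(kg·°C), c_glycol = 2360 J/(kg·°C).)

m ≈ 0.793 kg

Taking heat into each body as positive, Σ m c ΔT = 0:
0.4147·133·(0.99 − 384.9) + m·2360·(0.99 − (-10.33)) = 0
26715 m = 21175
m = 21175/26715 ≈ 0.7926 kg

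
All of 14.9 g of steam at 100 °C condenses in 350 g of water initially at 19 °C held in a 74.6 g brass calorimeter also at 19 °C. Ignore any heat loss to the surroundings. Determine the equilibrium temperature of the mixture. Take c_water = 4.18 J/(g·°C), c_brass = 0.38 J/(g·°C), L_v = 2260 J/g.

Heat gained plus heat lost sum to zero:
steam→water at 100 °C releases m L_v = 14.9·2260 = 33674
  condensed water 100 °C→T: 62.28(T − 100)
  original water: 1463(T − 19)
  cup: 28.35(T − 19)
1553.6 T = 33674 + 6228.2 + 28336 = 68238
T ≈ 43.92 °C, under the boiling point, so the assumption holds.

T_f ≈ 43.9 °C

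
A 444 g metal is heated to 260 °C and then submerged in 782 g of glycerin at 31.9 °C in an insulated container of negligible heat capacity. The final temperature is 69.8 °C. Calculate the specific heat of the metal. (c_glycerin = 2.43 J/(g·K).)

Setting the total heat transfer to zero:
444×c×(69.8 − 260) + 782×2.43×(69.8 − 31.9) = 0
-84449 c = -72020
c = -72020/-84449 ≈ 0.8528 J/(g·K)

c ≈ 0.853 J/(g·K)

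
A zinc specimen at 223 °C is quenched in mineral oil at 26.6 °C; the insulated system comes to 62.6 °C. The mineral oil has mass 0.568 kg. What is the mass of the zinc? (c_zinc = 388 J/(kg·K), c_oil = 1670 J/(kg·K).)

m ≈ 0.549 kg

Heat gained plus heat lost sum to zero:
m·388·(62.6 − 223) + 0.568·1670·(62.6 − 26.6) = 0
-62235 m = -34148
m = -34148/-62235 ≈ 0.5487 kg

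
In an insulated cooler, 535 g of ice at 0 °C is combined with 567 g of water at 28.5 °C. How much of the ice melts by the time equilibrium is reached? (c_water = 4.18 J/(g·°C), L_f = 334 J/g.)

m_melted ≈ 202 g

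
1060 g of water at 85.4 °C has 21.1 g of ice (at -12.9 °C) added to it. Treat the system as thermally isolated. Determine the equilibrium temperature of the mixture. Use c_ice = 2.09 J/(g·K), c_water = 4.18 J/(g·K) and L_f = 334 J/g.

T_f ≈ 82.0 °C

Energy conservation, ΣQ = 0:
ice -12.9→0 °C: 21.1·2.09·12.9 = 568.88
  melt ice: 21.1·334 = 7047.4
  warm the meltwater: 88.2 T
  water cools: 1060·4.18·(T − 85.4) = 4430.8(T − 85.4)
4519 T = 378390 − 7616.3 = 370774
T ≈ 82.05 °C. Since T > 0 °C, the all-ice-melts assumption holds.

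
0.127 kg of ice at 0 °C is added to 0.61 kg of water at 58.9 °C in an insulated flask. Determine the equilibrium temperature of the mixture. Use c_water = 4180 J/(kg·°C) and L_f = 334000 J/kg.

T_f ≈ 35.0 °C

Conservation of energy gives ΣQ = 0:
melt ice: 0.127×334000 = 42418; meltwater 0→T: 0.127×4180×T = 530.86 T; water cools: 0.61×4180×(T − 58.9) = 2549.8(T − 58.9)
3080.7 T = 150183 − 42418 = 107765
T ≈ 34.98 °C (positive, so assuming full melt was valid).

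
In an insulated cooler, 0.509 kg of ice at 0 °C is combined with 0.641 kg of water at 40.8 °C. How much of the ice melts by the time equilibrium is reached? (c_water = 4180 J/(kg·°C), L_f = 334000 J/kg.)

Heat available from the water dropping to 0 °C: 0.641·4180·40.8 = 109319 J.
Fully melting the ice requires m_ice L_f = 0.509·334000 = 170006 J.
Since 109319 < 170006 J, not all the ice melts; equilibrium is at 0 °C.
m_melted·334000 = 109319  ⇒  m_melted ≈ 0.3273 kg.

m_melted ≈ 0.327 kg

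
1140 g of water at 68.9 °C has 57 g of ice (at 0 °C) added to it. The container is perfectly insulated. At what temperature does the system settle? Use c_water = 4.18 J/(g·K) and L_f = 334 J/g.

Energy balance with sensible and latent terms:
latent heat to melt: 57×334 = 19038
  meltwater 0→T: 57×4.18×T = 238.26 T
  water: 4765.2(T − 68.9)
5003.5 T = 328322 − 19038 = 309284
T ≈ 61.81 °C (positive, so assuming full melt was valid).

T_f ≈ 61.8 °C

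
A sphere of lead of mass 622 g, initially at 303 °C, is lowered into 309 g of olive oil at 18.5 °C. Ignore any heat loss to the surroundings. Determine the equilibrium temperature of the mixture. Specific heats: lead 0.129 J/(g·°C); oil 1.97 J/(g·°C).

T_f ≈ 51.6 °C

Conservation of energy gives ΣQ = 0:
622*0.129*(T − 303) + 309*1.97*(T − 18.5) = 0
(80.24 + 608.73) T = 80.24*303 + 608.73*18.5
T ≈ 51.63 °C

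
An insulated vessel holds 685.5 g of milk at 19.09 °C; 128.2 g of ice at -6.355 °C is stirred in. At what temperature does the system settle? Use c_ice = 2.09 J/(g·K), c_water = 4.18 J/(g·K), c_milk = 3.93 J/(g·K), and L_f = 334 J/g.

Net heat exchanged in the isolated system is zero:
ice -6.355→0 °C: 128.2·2.09·6.355 = 1702.7
  fusion: m_ice L_f = 128.2·334 = 42819
  warm the meltwater: 535.88 T
  milk: 2694(T − 19.09)
3229.9 T = 51429 − 44522 = 6907.2
T ≈ 2.14 °C — above 0 °C, consistent with complete melting.

T_f ≈ 2.1 °C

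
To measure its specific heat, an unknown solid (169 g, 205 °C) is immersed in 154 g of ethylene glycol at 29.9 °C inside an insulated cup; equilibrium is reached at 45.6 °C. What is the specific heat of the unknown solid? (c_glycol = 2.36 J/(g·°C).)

Heat gained plus heat lost sum to zero:
169·c·(45.6 − 205) + 154·2.36·(45.6 − 29.9) = 0
-26939 c = -5706
c = -5706/-26939 ≈ 0.2118 J/(g·°C)

c ≈ 0.212 J/(g·°C)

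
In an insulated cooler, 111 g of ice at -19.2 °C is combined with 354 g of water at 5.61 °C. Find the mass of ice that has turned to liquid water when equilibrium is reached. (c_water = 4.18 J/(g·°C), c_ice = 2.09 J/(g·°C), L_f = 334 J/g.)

m_melted ≈ 11.5 g

Heat available from the water dropping to 0 °C: 354×4.18×5.61 = 8301.2 J.
Warming the ice to 0 °C takes 111×2.09×19.2 = 4454.2 J, leaving 3847 J for melting.
Fully melting the ice requires m_ice L_f = 111×334 = 37074 J.
That's not enough to melt it all — equilibrium is at 0 °C with ice remaining.
m_melted×334 = 3847  ⇒  m_melted ≈ 11.52 g.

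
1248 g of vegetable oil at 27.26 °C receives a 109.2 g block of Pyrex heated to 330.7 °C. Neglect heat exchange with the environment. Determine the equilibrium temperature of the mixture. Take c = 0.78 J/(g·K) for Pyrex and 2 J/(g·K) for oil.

Net heat exchanged in the isolated system is zero:
109.2×0.78×(T − 330.7) + 1248×2×(T − 27.26) = 0
85.18(T − 330.7) + 2496(T − 27.26) = 0
2581.2 T = 96209
T ≈ 37.27 °C

T_f ≈ 37.3 °C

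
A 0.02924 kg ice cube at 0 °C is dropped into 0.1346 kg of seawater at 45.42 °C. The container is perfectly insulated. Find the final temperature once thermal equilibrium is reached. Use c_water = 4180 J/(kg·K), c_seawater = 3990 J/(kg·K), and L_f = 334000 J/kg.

T_f ≈ 22.2 °C

Sum of m c ΔT and latent-heat terms is zero:
latent heat to melt: 0.02924×334000 = 9766.2
  meltwater 0→T: 0.02924×4180×T = 122.22 T
  seawater cools: 0.1346×3990×(T − 45.42) = 537.05(T − 45.42)
659.28 T = 24393 − 9766.2 = 14627
T ≈ 22.19 °C. Since T > 0 °C, the all-ice-melts assumption holds.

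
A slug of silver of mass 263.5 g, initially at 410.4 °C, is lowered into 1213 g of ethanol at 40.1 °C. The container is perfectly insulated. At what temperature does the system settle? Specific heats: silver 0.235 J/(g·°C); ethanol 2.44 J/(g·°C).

Taking heat into each body as positive, Σ m c ΔT = 0:
263.5×0.235×(T − 410.4) + 1213×2.44×(T − 40.1) = 0
61.92(T − 410.4) + 2959.7(T − 40.1) = 0
3021.6 T = 144098
T = 144098/3021.6 ≈ 47.69 °C

T_f ≈ 47.7 °C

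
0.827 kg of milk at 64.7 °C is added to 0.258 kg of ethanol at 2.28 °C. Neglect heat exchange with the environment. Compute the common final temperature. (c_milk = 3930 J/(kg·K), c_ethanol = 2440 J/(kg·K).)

T_f ≈ 54.6 °C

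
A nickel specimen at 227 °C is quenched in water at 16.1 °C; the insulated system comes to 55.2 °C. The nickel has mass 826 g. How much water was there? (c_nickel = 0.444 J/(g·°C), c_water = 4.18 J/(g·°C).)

m ≈ 386 g

Conservation of energy gives ΣQ = 0:
826·0.444·(55.2 − 227) + m·4.18·(55.2 − 16.1) = 0
163.44 m = 63007
m = 63007/163.44 ≈ 385.5 g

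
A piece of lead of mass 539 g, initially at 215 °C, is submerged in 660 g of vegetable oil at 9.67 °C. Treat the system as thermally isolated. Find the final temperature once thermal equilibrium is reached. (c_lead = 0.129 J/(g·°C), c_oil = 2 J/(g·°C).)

T_f ≈ 19.9 °C

Set heat shed by the hot body equal to heat absorbed by the cold body:
539*0.129*(215 − T) = 660*2*(T − 9.67)
69.53(215 − T) = 1320(T − 9.67)
1389.5 T = 27714  ⇒  T ≈ 19.94 °C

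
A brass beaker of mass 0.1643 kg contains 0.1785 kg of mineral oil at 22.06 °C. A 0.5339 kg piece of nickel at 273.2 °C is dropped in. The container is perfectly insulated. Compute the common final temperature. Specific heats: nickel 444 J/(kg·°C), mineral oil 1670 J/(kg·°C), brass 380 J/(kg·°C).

T_f ≈ 121.7 °C

Heat gained plus heat lost sum to zero:
0.5339*444*(T − 273.2) + 0.1785*1670*(T − 22.06) + 0.1643*380*(T − 22.06) = 0
(237.05 + 298.09 + 62.43) T = 237.05*273.2 + 298.09*22.06 + 62.43*22.06
T ≈ 121.68 °C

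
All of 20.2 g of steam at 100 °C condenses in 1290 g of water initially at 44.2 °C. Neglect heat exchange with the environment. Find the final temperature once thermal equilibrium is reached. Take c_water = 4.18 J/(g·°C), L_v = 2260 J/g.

T_f ≈ 53.4 °C

Heat gained plus heat lost sum to zero:
condense steam: −20.2·2260 = −45652
  condensate cools 100→T: 20.2·4.18·(T − 100) = 84.44(T − 100)
  water warms: 1290·4.18·(T − 44.2) = 5392.2(T − 44.2)
5476.6 T = 45652 + 8443.6 + 238335 = 292431
T ≈ 53.40 °C — below 100 °C, confirming all the steam condensed.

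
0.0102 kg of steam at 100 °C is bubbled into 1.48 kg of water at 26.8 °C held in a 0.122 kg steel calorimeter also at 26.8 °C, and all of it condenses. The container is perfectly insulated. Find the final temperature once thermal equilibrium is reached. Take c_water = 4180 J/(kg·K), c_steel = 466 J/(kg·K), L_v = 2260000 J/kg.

T_f ≈ 31.0 °C

Conservation of energy gives ΣQ = 0:
steam→water at 100 °C releases m L_v = 0.0102×2260000 = 23052; condensate cools 100→T: 0.0102×4180×(T − 100) = 42.64(T − 100); original water: 6186.4(T − 26.8); cup: 56.85(T − 26.8)
6285.9 T = 23052 + 4263.6 + 167319 = 194635
T ≈ 30.96 °C, under the boiling point, so the assumption holds.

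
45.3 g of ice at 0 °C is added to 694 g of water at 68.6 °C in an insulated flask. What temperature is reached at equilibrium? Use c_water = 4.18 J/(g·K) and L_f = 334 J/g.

T_f ≈ 59.5 °C

Setting the total heat transfer to zero:
latent heat to melt: 45.3·334 = 15130
  meltwater 0→T: 45.3·4.18·T = 189.35 T
  water cools: 694·4.18·(T − 68.6) = 2900.9(T − 68.6)
3090.3 T = 199003 − 15130 = 183873
T ≈ 59.50 °C (positive, so assuming full melt was valid).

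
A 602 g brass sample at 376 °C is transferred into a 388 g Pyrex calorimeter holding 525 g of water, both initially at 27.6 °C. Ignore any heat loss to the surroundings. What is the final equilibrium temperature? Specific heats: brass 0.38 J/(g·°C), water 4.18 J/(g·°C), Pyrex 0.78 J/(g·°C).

T_f ≈ 56.8 °C

Net heat exchanged in the isolated system is zero:
602·0.38·(T − 376) + 525·4.18·(T − 27.6) + 388·0.78·(T − 27.6) = 0
(228.76 + 2194.5 + 302.64) T = 228.76·376 + 2194.5·27.6 + 302.64·27.6
T = 154935 / 2725.9 = 56.8 °C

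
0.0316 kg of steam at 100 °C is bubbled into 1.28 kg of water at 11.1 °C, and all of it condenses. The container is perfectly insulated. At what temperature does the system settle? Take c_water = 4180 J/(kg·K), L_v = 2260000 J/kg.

T_f ≈ 26.3 °C

Net heat exchanged in the isolated system is zero:
latent heat released on condensation: 0.0316×2260000 = 71416; condensed water 100 °C→T: 132.09(T − 100); water warms: 1.28×4180×(T − 11.1) = 5350.4(T − 11.1)
5482.5 T = 71416 + 13209 + 59389 = 144014
T ≈ 26.27 °C — below 100 °C, confirming all the steam condensed.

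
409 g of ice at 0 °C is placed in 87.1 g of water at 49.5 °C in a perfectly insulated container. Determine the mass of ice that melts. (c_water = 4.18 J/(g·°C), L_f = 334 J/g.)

m_melted ≈ 54 g

Heat available from the water dropping to 0 °C: 87.1×4.18×49.5 = 18022 J.
Fully melting the ice requires m_ice L_f = 409×334 = 136606 J.
That's not enough to melt it all — equilibrium is at 0 °C with ice remaining.
Mass melted = 18022/334 ≈ 53.96 g.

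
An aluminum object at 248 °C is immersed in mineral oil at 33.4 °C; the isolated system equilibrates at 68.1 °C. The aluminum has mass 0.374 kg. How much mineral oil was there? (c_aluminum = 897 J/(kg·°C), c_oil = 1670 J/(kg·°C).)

Heat lost by the aluminum = heat gained by the oil:
0.374×897×(248 − 68.1) = m×1670×(68.1 − 33.4)
57949 m = 60352  ⇒  m ≈ 1.041 kg

m ≈ 1.04 kg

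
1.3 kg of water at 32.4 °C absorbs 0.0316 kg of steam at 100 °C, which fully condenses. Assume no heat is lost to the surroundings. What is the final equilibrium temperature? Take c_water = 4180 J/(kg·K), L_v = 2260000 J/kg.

T_f ≈ 46.8 °C

Sum of m c ΔT and latent-heat terms is zero:
steam→water at 100 °C releases m L_v = 0.0316·2260000 = 71416; condensed water 100 °C→T: 132.09(T − 100); original water: 5434(T − 32.4)
5566.1 T = 71416 + 13209 + 176062 = 260686
T ≈ 46.83 °C (< 100 °C, so full condensation is consistent).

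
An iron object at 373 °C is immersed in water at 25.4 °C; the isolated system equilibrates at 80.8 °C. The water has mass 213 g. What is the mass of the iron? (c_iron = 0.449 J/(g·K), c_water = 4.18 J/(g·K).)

m ≈ 376 g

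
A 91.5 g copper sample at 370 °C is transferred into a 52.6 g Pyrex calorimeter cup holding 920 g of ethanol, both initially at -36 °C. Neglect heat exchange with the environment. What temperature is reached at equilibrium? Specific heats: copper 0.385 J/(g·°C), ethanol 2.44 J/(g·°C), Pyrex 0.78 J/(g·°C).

T_f ≈ -29.8 °C

T_f = Σ m_i c_i T_i / Σ m_i c_i:
T_f = (35.23·370 + 2244.8·(-36) + 41.03·(-36)) / (35.23 + 2244.8 + 41.03)
    = -69256 / 2321.1 ≈ -29.84 °C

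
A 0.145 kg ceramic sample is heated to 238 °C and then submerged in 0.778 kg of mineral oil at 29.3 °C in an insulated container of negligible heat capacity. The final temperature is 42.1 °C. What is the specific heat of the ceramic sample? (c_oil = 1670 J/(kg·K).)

Energy conservation, ΣQ = 0:
0.145×c×(42.1 − 238) + 0.778×1670×(42.1 − 29.3) = 0
-28.41 c = -16631
c = -16631/-28.41 ≈ 585.5 J/(kg·K)

c ≈ 585 J/(kg·K)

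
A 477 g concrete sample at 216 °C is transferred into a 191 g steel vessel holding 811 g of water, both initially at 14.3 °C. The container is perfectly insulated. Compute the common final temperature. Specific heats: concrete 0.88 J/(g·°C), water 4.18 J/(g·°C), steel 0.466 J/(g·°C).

T_f ≈ 36.0 °C

T_f = Σ m_i c_i T_i / Σ m_i c_i:
T_f = (419.76×216 + 3390×14.3 + 89.01×14.3) / (419.76 + 3390 + 89.01)
    = 140418 / 3898.7 ≈ 36.02 °C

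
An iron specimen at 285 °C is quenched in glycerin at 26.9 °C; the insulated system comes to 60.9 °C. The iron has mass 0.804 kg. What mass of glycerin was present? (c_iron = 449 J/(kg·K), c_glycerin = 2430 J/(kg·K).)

Heat lost by the iron = heat gained by the glycerin:
0.804×449×(285 − 60.9) = m×2430×(60.9 − 26.9)
82620 m = 80899  ⇒  m ≈ 0.9792 kg

m ≈ 0.979 kg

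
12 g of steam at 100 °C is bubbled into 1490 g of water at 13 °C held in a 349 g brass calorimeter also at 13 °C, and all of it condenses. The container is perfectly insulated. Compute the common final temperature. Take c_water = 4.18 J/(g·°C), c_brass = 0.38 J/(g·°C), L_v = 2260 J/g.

T_f ≈ 17.9 °C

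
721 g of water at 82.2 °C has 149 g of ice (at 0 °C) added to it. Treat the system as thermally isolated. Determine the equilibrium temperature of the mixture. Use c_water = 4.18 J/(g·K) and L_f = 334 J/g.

Taking heat into each body as positive, Σ m c ΔT = 0:
latent heat to melt: 149·334 = 49766; warm the meltwater: 622.82 T; water: 3013.8(T − 82.2)
3636.6 T = 247733 − 49766 = 197967
T ≈ 54.44 °C — above 0 °C, consistent with complete melting.

T_f ≈ 54.4 °C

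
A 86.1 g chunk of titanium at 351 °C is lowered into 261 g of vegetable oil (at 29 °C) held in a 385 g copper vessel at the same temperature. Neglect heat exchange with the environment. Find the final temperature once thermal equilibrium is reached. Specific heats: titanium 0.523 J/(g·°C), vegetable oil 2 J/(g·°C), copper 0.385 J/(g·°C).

T_f ≈ 49.3 °C

Energy conservation, ΣQ = 0:
86.1*0.523*(T − 351) + 261*2*(T − 29) + 385*0.385*(T − 29) = 0
715.26 T = 35242
T = 35242/715.26 ≈ 49.27 °C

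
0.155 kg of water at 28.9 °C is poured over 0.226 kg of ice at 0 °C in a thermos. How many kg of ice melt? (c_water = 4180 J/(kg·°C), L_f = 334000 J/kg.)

m_melted ≈ 0.0561 kg

Cooling the water to 0 °C releases 0.155·4180·28.9 = 18724 J.
Melting all 0.226 kg of ice would need 0.226·334000 = 75484 J.
18724 J < 75484 J, so only part of the ice melts and the system sits at 0 °C.
m_melted·334000 = 18724  ⇒  m_melted ≈ 0.05606 kg.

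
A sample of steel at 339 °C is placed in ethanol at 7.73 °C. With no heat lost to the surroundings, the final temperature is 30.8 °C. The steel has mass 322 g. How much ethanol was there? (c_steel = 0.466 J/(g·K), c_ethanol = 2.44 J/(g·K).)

Conservation of energy gives ΣQ = 0:
322·0.466·(30.8 − 339) + m·2.44·(30.8 − 7.73) = 0
56.29 m = 46246
m = 46246/56.29 ≈ 821.6 g

m ≈ 822 g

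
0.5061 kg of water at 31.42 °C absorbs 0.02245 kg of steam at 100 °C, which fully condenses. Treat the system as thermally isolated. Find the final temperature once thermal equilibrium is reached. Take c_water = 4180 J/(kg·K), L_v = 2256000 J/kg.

T_f ≈ 57.3 °C

Conservation of energy gives ΣQ = 0:
latent heat released on condensation: 0.02245·2256000 = 50647
  condensate cools 100→T: 0.02245·4180·(T − 100) = 93.84(T − 100)
  original water: 2115.5(T − 31.42)
2209.3 T = 50647 + 9384.1 + 66469 = 126500
T ≈ 57.26 °C — below 100 °C, confirming all the steam condensed.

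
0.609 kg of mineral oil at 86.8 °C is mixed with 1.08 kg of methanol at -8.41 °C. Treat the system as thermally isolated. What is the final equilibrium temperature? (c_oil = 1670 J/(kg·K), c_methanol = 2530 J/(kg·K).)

Heat gained plus heat lost sum to zero:
0.609·1670·(T − 86.8) + 1.08·2530·(T − (-8.41)) = 0
3749.4 T = 65299
T ≈ 17.42 °C

T_f ≈ 17.4 °C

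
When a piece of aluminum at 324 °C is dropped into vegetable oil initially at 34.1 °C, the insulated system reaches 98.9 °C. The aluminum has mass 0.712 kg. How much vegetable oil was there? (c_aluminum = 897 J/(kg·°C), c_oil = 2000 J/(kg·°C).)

m ≈ 1.11 kg

Let T be the final temperature. ΣQ_i = 0:
0.712×897×(98.9 − 324) + m×2000×(98.9 − 34.1) = 0
129600 m = 143763
m = 143763/129600 ≈ 1.109 kg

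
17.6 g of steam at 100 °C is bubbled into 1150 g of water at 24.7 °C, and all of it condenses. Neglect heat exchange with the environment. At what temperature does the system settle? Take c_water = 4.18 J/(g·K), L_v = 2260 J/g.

T_f ≈ 34.0 °C

Setting the total heat transfer to zero:
condense steam: −17.6·2260 = −39776; condensed water 100 °C→T: 73.57(T − 100); original water: 4807(T − 24.7)
4880.6 T = 39776 + 7356.8 + 118733 = 165866
T ≈ 33.98 °C, under the boiling point, so the assumption holds.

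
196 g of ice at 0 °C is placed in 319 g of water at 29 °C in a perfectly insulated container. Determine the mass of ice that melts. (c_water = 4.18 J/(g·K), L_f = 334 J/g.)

m_melted ≈ 116 g

Water can give up m c ΔT = 319·4.18·29 = 38669 J before reaching 0 °C.
Fully melting the ice requires m_ice L_f = 196·334 = 65464 J.
Since 38669 < 65464 J, not all the ice melts; equilibrium is at 0 °C.
m_melt = 38669 / L_f = 115.8 g.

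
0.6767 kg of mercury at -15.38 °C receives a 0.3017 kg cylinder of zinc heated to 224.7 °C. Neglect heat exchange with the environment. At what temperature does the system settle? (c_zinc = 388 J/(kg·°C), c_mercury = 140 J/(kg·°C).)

T_f ≈ 117.3 °C

Energy conservation, ΣQ = 0:
0.3017*388*(T − 224.7) + 0.6767*140*(T − (-15.38)) = 0
117.06(T − 224.7) + 94.74(T − (-15.38)) = 0
211.8 T = 24846
T ≈ 117.31 °C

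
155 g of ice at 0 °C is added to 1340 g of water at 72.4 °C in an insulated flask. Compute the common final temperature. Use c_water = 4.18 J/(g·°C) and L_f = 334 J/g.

T_f ≈ 56.6 °C

Net heat exchanged in the isolated system is zero:
fusion: m_ice L_f = 155×334 = 51770; warm the meltwater: 647.9 T; water cools: 1340×4.18×(T − 72.4) = 5601.2(T − 72.4)
6249.1 T = 405527 − 51770 = 353757
T ≈ 56.61 °C — above 0 °C, consistent with complete melting.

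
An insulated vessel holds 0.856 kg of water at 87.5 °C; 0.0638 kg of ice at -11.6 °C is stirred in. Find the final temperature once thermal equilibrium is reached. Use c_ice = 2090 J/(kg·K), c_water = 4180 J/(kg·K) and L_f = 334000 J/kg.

T_f ≈ 75.5 °C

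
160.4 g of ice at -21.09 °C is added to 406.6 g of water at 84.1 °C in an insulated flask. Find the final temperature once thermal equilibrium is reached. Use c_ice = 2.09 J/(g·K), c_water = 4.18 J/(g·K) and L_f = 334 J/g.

T_f ≈ 34.7 °C

Let T be the final temperature. ΣQ_i = 0:
warm ice to 0 °C: 160.4·2.09·(0 − (-21.09)) = 7070.1
  fusion: m_ice L_f = 160.4·334 = 53574
  warm the meltwater: 670.47 T
  water cools: 406.6·4.18·(T − 84.1) = 1699.6(T − 84.1)
2370.1 T = 142935 − 60644 = 82292
T ≈ 34.72 °C (positive, so assuming full melt was valid).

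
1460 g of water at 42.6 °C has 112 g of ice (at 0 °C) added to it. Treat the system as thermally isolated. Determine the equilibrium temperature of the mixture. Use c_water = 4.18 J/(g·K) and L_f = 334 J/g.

T_f ≈ 33.9 °C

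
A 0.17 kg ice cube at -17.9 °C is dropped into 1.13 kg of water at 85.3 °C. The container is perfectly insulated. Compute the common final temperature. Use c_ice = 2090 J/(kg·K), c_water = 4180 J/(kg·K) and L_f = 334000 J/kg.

T_f ≈ 62.5 °C

Energy conservation, ΣQ = 0:
warm ice to 0 °C: 0.17×2090×(0 − (-17.9)) = 6359.9
  latent heat to melt: 0.17×334000 = 56780
  meltwater 0→T: 0.17×4180×T = 710.6 T
  water: 4723.4(T − 85.3)
5434 T = 402906 − 63140 = 339766
T ≈ 62.53 °C — above 0 °C, consistent with complete melting.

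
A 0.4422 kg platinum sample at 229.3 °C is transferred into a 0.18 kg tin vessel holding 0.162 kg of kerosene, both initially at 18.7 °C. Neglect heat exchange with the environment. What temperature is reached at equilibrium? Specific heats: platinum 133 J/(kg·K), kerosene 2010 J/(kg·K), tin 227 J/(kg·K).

Heat gained plus heat lost sum to zero:
0.4422·133·(T − 229.3) + 0.162·2010·(T − 18.7) + 0.18·227·(T − 18.7) = 0
(58.81 + 325.62 + 40.86) T = 58.81·229.3 + 325.62·18.7 + 40.86·18.7
T = 20339/425.29 ≈ 47.82 °C

T_f ≈ 47.8 °C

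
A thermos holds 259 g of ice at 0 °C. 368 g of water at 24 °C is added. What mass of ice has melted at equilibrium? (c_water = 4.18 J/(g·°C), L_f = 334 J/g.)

m_melted ≈ 111 g

Cooling the water to 0 °C releases 368·4.18·24 = 36918 J.
Melting all 259 g of ice would need 259·334 = 86506 J.
36918 J < 86506 J, so only part of the ice melts and the system sits at 0 °C.
m_melt = 36918 / L_f = 110.5 g.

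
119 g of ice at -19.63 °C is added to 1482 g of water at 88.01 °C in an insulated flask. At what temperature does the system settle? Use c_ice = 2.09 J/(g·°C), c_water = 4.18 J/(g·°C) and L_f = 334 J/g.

Net heat exchanged in the isolated system is zero:
ice -19.63→0 °C: 119·2.09·19.63 = 4882.2; latent heat to melt: 119·334 = 39746; warm the meltwater: 497.42 T; water cools: 1482·4.18·(T − 88.01) = 6194.8(T − 88.01)
6692.2 T = 545201 − 44628 = 500573
T ≈ 74.80 °C (positive, so assuming full melt was valid).

T_f ≈ 74.8 °C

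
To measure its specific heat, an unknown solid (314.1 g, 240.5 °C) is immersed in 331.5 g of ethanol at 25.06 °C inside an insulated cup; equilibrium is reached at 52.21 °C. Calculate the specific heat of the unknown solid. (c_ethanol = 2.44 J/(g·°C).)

c ≈ 0.371 J/(g·°C)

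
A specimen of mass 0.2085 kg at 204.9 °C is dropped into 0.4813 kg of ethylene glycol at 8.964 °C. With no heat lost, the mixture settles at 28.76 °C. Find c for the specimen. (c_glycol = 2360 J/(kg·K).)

Net heat exchanged in the isolated system is zero:
0.2085·c·(28.76 − 204.9) + 0.4813·2360·(28.76 − 8.964) = 0
-36.73 c = -22486
c = -22486/-36.73 ≈ 612.3 J/(kg·K)

c ≈ 612 J/(kg·K)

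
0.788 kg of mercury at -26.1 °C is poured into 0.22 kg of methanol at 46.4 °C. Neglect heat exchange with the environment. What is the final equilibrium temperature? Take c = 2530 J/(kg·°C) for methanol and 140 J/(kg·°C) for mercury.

Net heat exchanged in the isolated system is zero:
0.22×2530×(T − 46.4) + 0.788×140×(T − (-26.1)) = 0
556.6(T − 46.4) + 110.32(T − (-26.1)) = 0
(556.6 + 110.32) T = 556.6×46.4 + 110.32×(-26.1)
T ≈ 34.41 °C

T_f ≈ 34.4 °C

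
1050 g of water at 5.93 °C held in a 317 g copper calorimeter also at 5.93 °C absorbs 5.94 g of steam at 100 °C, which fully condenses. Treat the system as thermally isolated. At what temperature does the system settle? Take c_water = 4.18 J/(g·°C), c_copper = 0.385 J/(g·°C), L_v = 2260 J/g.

Sum of m c ΔT and latent-heat terms is zero:
condense steam: −5.94×2260 = −13424; condensate cools 100→T: 5.94×4.18×(T − 100) = 24.83(T − 100); original water: 4389(T − 5.93); cup: 122.05(T − 5.93)
4535.9 T = 13424 + 2482.9 + 26750 = 42658
T ≈ 9.40 °C (< 100 °C, so full condensation is consistent).

T_f ≈ 9.4 °C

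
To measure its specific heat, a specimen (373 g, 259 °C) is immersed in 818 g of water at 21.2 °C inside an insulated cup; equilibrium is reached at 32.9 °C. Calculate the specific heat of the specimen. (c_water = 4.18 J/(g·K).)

c ≈ 0.474 J/(g·K)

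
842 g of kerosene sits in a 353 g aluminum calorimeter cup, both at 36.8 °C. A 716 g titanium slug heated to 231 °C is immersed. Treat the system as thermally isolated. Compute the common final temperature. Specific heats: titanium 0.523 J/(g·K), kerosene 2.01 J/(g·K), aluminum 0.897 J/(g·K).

T_f ≈ 67.3 °C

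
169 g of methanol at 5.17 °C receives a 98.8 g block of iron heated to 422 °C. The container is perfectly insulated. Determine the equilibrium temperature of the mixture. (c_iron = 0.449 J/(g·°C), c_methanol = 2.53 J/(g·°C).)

Heat lost by the iron equals heat gained by the methanol:
98.8*0.449*(422 − T) = 169*2.53*(T − 5.17)
44.36(422 − T) = 427.57(T − 5.17)
471.93 T = 20931  ⇒  T ≈ 44.35 °C

T_f ≈ 44.4 °C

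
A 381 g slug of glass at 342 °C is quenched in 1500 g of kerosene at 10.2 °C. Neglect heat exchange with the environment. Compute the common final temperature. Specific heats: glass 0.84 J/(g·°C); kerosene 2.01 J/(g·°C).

Energy conservation, ΣQ = 0:
381·0.84·(T − 342) + 1500·2.01·(T − 10.2) = 0
320.04(T − 342) + 3015(T − 10.2) = 0
(320.04 + 3015) T = 320.04·342 + 3015·10.2
T = 140207 / 3335 = 42 °C

T_f ≈ 42.0 °C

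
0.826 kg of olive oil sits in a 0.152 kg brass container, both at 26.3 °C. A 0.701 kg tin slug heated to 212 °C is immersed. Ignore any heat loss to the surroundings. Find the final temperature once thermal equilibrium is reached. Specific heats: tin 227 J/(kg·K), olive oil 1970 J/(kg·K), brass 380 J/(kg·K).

T_f ≈ 42.3 °C

T_f = Σ m_i c_i T_i / Σ m_i c_i:
T_f = (159.13·212 + 1627.2·26.3 + 57.76·26.3) / (159.13 + 1627.2 + 57.76)
    = 78050 / 1844.1 ≈ 42.32 °C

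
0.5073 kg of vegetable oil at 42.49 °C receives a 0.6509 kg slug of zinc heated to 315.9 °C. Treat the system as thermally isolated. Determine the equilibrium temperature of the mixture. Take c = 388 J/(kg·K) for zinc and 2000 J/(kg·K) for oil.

T_f ≈ 97.0 °C

Conservation of energy gives ΣQ = 0:
0.6509·388·(T − 315.9) + 0.5073·2000·(T − 42.49) = 0
(252.55 + 1014.6) T = 252.55·315.9 + 1014.6·42.49
T ≈ 96.98 °C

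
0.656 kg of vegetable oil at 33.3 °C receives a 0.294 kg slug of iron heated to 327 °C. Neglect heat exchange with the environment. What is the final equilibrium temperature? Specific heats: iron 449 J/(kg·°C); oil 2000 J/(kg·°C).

T_f is the heat-capacity-weighted average of the initial temperatures:
T_f = (132.01*327 + 1312*33.3) / (132.01 + 1312)
    = 86856 / 1444 ≈ 60.15 °C

T_f ≈ 60.1 °C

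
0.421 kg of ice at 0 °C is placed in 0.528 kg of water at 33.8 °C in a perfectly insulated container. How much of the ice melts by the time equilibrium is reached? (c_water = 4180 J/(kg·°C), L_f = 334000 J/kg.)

m_melted ≈ 0.223 kg

Cooling the water to 0 °C releases 0.528×4180×33.8 = 74598 J.
To melt every bit of ice: 0.421×334000 = 140614 J.
That's not enough to melt it all — equilibrium is at 0 °C with ice remaining.
Mass melted = 74598/334000 ≈ 0.2233 kg.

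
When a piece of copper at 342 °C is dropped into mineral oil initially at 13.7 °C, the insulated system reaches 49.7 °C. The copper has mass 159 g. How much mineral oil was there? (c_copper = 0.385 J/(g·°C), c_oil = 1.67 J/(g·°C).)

m ≈ 298 g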